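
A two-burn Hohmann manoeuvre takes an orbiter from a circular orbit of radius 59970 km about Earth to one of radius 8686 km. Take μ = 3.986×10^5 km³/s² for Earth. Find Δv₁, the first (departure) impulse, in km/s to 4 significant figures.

The Hohmann ellipse has a_t = (r₁ + r₂)/2 = 34328 km.
Circular speed at r = 59970 km: v_c = √(μ/r) = 2.578 km/s.
Vis-viva on the transfer ellipse at r = 59970 km gives v_t = √[μ(2/r − 1/a_t)] = 1.297 km/s.
Δv₁ = |v_t − v_c| = |1.297 − 2.578| = 1.281 km/s.

Δv₁ = 1.281 km/s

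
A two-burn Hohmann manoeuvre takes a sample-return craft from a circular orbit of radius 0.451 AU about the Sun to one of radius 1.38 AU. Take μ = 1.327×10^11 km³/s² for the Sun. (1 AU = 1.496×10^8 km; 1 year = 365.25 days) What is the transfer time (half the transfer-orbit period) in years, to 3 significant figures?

In km: r₁ = 0.451 × 1.496×10^8 = 6.74696×10^7 km; r₂ = 1.38 × 1.496×10^8 = 2.06448×10^8 km.
The Hohmann ellipse has a_t = (r₁ + r₂)/2 = 1.369588×10^8 km.
Half the transfer-orbit period gives t = π√(a_t³/μ) = 1.382×10^7 s.
Converting: 1.382×10^7 s ÷ 3.15576×10^7 s/year (365.25 × 86400) = 0.438 years.

t = 0.438 years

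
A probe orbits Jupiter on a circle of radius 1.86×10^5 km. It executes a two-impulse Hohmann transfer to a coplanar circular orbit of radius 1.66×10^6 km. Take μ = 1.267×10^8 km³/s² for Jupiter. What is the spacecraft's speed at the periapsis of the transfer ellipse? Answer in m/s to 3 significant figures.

The Hohmann ellipse has a_t = (r₁ + r₂)/2 = 9.230×10^5 km.
At periapsis, r = 1.860×10^5 km.
Vis-viva: v = √[μ(2/r − 1/a_t)] = √[1.267×10^8 × (2/1.860×10^5 − 1/9.230×10^5)] = 35.00 km/s.

v = 35000 m/s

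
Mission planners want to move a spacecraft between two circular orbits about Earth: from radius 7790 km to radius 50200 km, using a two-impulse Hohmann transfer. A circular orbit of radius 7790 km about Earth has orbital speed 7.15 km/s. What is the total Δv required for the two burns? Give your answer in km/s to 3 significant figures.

Δv = 3.61 km/s

From the circular-orbit relation v² = μ/r at r = 7790 km: μ = v²r = (7.15)² × 7790 = 3.98244×10^5 km³/s².
The Hohmann ellipse has a_t = (r₁ + r₂)/2 = 28995 km.
Circular speed at r₁: v₁ = √(μ/r₁) = √(3.98244×10^5/7790) = 7.150 km/s.
Transfer-orbit speed at r₁ (vis-viva): v_p = √[μ(2/r₁ − 1/a_t)] = 9.408 km/s.
First burn Δv₁ = |v_p − v₁| = 2.258 km/s.
Circular speed at r₂: v₂ = √(μ/r₂) = 2.817 km/s.
Transfer-orbit speed at r₂: v_a = √[μ(2/r₂ − 1/a_t)] = 1.460 km/s.
Second burn Δv₂ = |v₂ − v_a| = 1.357 km/s.
Δv = Δv₁ + Δv₂ = 2.258 + 1.357 = 3.615 km/s.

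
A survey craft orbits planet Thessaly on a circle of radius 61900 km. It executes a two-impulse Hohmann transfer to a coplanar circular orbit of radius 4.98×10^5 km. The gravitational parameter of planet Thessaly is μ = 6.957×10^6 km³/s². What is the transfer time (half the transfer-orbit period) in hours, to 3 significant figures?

t = 49.0 hours

Semi-major axis of the transfer orbit: a_t = (61900 + 4.980×10^5)/2 = 2.7995×10^5 km.
By Kepler's third law the transfer-orbit period is T = 2π√(a_t³/μ), so t = T/2 = 1.764×10^5 s.
Converting: 1.764×10^5 s ÷ 3600 s/hour = 49.0 hours.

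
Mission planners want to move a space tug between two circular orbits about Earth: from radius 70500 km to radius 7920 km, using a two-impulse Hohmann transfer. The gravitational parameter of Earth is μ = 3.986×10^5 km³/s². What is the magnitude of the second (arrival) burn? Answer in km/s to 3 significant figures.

Δv₂ = 2.42 km/s

The Hohmann ellipse has a_t = (r₁ + r₂)/2 = 39210 km.
On the circular orbit at r = 7920 km, v_c = √(μ/r) = 7.09424 km/s.
Vis-viva on the transfer ellipse at r = 7920 km gives v_t = √[μ(2/r − 1/a_t)] = 9.51266 km/s.
Δv₂ = |v_t − v_c| = |9.51266 − 7.09424| = 2.418 km/s.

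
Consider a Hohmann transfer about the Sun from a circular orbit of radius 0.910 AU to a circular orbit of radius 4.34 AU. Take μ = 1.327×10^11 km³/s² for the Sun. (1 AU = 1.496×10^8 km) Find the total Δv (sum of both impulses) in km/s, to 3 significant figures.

Δv = 14.8 km/s

In km: r₁ = 0.910 × 1.496×10^8 = 1.36136×10^8 km; r₂ = 4.34 × 1.496×10^8 = 6.49264×10^8 km.
Transfer-ellipse semi-major axis a_t = (r₁ + r₂)/2 = (1.36136×10^8 + 6.49264×10^8)/2 = 3.927×10^8 km.
Circular speed at r₁: v₁ = √(μ/r₁) = √(1.327×10^11/1.36136×10^8) = 31.221 km/s.
On the transfer ellipse at r₁, vis-viva gives v_p = √[μ(2/r₁ − 1/a_t)] = 40.145 km/s.
First burn Δv₁ = |v_p − v₁| = 8.924 km/s.
At r₂, v₂ = √(μ/r₂) = 14.2963 km/s.
Transfer-orbit speed at r₂: v_a = √[μ(2/r₂ − 1/a_t)] = 8.41746 km/s.
Second burn Δv₂ = |v₂ − v_a| = 5.879 km/s.
Total Δv = Δv₁ + Δv₂ = 14.80 km/s.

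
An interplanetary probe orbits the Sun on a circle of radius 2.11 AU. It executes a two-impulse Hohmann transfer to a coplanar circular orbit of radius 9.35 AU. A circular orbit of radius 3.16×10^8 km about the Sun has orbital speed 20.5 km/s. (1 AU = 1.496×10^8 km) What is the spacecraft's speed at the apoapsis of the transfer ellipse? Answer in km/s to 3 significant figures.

From the circular-orbit relation v² = μ/r at r = 3.16×10^8 km: μ = v²r = (20.5)² × 3.16×10^8 = 1.32799×10^11 km³/s².
In km: r₁ = 2.11 × 1.496×10^8 = 3.15656×10^8 km; r₂ = 9.35 × 1.496×10^8 = 1.39876×10^9 km.
The Hohmann ellipse has a_t = (r₁ + r₂)/2 = 8.57208×10^8 km.
At apoapsis, r = 1.39876×10^9 km.
From the vis-viva equation, v = √[μ(2/r − 1/a_t)] = 5.913 km/s.

v = 5.91 km/s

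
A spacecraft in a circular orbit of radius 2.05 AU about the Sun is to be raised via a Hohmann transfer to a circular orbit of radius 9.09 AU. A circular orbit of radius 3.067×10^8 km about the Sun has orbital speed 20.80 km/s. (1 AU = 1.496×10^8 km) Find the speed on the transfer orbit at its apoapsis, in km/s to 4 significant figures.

From the circular-orbit relation v² = μ/r at r = 3.067×10^8 km: μ = v²r = (20.80)² × 3.067×10^8 = 1.32691×10^11 km³/s².
In km: r₁ = 2.05 × 1.496×10^8 = 3.0668×10^8 km; r₂ = 9.09 × 1.496×10^8 = 1.359864×10^9 km.
Transfer-ellipse semi-major axis a_t = (r₁ + r₂)/2 = (3.0668×10^8 + 1.359864×10^9)/2 = 8.33272×10^8 km.
At apoapsis, r = 1.359864×10^9 km.
Applying v² = μ(2/r − 1/a_t): v = 5.993 km/s.

v = 5.993 km/s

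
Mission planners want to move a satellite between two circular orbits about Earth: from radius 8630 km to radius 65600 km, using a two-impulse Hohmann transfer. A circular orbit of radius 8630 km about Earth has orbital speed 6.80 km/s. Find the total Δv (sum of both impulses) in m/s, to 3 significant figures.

From the circular-orbit relation v² = μ/r at r = 8630 km: μ = v²r = (6.80)² × 8630 = 3.99051×10^5 km³/s².
Semi-major axis of the transfer orbit: a_t = (8630 + 65600)/2 = 37115 km.
At r₁ the circular-orbit speed is v₁ = √(μ/r₁) = 6.800 km/s.
On the transfer ellipse at r₁, vis-viva equation gives v_p = √[μ(2/r₁ − 1/a_t)] = 9.040 km/s.
First burn Δv₁ = |v_p − v₁| = 2.240 km/s.
At r₂, v₂ = √(μ/r₂) = 2.466 km/s.
Transfer-orbit speed at r₂: v_a = √[μ(2/r₂ − 1/a_t)] = 1.189 km/s.
Second burn Δv₂ = |v₂ − v_a| = 1.277 km/s.
Δv = Δv₁ + Δv₂ = 2.240 + 1.277 = 3.517 km/s.

Δv = 3520 m/s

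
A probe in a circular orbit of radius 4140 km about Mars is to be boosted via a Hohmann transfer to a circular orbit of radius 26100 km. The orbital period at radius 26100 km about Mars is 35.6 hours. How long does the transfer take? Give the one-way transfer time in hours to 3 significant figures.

t = 7.85 hours

From Kepler's third law T² = 4π²r³/μ at r = 26100 km, T = 35.6 hours = 35.6 × 3600 s = 1.2816×10^5 s: μ = 4π²r³/T² = 42734.3 km³/s².
The Hohmann ellipse has a_t = (r₁ + r₂)/2 = 15120 km.
By Kepler's third law the transfer-orbit period is T = 2π√(a_t³/μ), so t = T/2 = 28250 s.
Converting: 28250 s ÷ 3600 s/hour = 7.85 hours.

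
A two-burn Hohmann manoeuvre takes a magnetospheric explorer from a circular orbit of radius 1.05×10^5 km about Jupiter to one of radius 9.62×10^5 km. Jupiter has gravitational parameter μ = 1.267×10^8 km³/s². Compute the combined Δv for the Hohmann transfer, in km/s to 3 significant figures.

Semi-major axis of the transfer orbit: a_t = (1.050×10^5 + 9.620×10^5)/2 = 5.335×10^5 km.
Circular speed at r₁: v₁ = √(μ/r₁) = √(1.267×10^8/1.050×10^5) = 34.737 km/s.
On the transfer ellipse at r₁, vis-viva gives v_p = √[μ(2/r₁ − 1/a_t)] = 46.646 km/s.
First burn Δv₁ = |v_p − v₁| = 11.909 km/s.
Circular speed at r₂: v₂ = √(μ/r₂) = 11.4763 km/s.
Transfer-orbit speed at r₂: v_a = √[μ(2/r₂ − 1/a_t)] = 5.09129 km/s.
Second burn Δv₂ = |v₂ − v_a| = 6.3850 km/s.
Δv = Δv₁ + Δv₂ = 11.909 + 6.3850 = 18.29 km/s.

Δv = 18.3 km/s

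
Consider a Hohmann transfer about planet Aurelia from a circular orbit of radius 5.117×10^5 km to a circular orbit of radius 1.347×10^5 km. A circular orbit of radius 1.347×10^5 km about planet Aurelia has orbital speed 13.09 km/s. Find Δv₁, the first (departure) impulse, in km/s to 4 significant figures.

Δv₁ = 2.380 km/s

From the circular-orbit relation v² = μ/r at r = 1.347×10^5 km: μ = v²r = (13.09)² × 1.347×10^5 = 2.30806×10^7 km³/s².
Semi-major axis of the transfer orbit: a_t = (5.117×10^5 + 1.347×10^5)/2 = 3.232×10^5 km.
Circular speed at r = 5.117×10^5 km: v_c = √(μ/r) = 6.716 km/s.
Transfer-orbit speed at the same r (vis-viva, a = a_t): v_t = √[μ(2/r − 1/a_t)] = 4.336 km/s.
Δv₁ = |v_t − v_c| = |4.336 − 6.716| = 2.380 km/s.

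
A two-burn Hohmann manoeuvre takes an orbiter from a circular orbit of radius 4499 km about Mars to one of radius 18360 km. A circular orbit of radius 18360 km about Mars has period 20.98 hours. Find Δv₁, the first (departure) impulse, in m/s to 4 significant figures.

From Kepler's third law T² = 4π²r³/μ at r = 18360 km, T = 20.98 hours = 20.98 × 3600 s = 75528 s: μ = 4π²r³/T² = 42831.4 km³/s².
Semi-major axis of the transfer orbit: a_t = (4499 + 18360)/2 = 11429.5 km.
Circular speed at r = 4499 km: v_c = √(μ/r) = 3.0855 km/s.
Transfer-orbit speed at the same r (vis-viva, a = a_t): v_t = √[μ(2/r − 1/a_t)] = 3.9106 km/s.
Δv₁ = |v_t − v_c| = |3.9106 − 3.0855| = 0.8251 km/s.

Δv₁ = 825.1 m/s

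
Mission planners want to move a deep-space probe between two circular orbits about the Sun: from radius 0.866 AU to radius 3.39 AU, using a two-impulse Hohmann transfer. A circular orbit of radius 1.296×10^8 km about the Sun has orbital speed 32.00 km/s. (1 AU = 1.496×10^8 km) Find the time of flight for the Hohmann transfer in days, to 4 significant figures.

t = 566.9 days

From the circular-orbit relation v² = μ/r at r = 1.296×10^8 km: μ = v²r = (32.00)² × 1.296×10^8 = 1.32710×10^11 km³/s².
In km: r₁ = 0.866 × 1.496×10^8 = 1.295536×10^8 km; r₂ = 3.39 × 1.496×10^8 = 5.07144×10^8 km.
Semi-major axis of the transfer orbit: a_t = (1.295536×10^8 + 5.07144×10^8)/2 = 3.183488×10^8 km.
Half the transfer-orbit period gives t = π√(a_t³/μ) = 4.898×10^7 s.
Converting: 4.898×10^7 s ÷ 86400 s/day = 566.9 days.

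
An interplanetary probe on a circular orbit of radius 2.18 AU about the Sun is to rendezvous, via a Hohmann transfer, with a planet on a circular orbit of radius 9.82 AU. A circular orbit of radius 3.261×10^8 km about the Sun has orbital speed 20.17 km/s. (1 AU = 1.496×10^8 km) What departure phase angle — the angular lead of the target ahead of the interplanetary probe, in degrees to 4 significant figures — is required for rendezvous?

From the circular-orbit relation v² = μ/r at r = 3.261×10^8 km: μ = v²r = (20.17)² × 3.261×10^8 = 1.32667×10^11 km³/s².
In km: r₁ = 2.18 × 1.496×10^8 = 3.26128×10^8 km; r₂ = 9.82 × 1.496×10^8 = 1.469072×10^9 km.
The Hohmann ellipse has a_t = (r₁ + r₂)/2 = 8.976×10^8 km.
Transfer time t = π√(a_t³/μ) = 2.3195×10^8 s.
The target's mean motion on its circular orbit is ω₂ = √(μ/r₂³) = 6.4687×10^-9 rad/s.
Angle swept by the target during transfer: ω₂·t = 1.5004 rad = 85.97°.
The interplanetary probe traverses 180° on the transfer ellipse, so the target must lead by 180° − 85.97° = 94.03°.

φ = 94.03°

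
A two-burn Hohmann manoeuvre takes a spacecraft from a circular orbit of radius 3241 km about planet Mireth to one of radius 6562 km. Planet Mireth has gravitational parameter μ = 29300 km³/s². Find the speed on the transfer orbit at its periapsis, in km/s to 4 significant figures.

The Hohmann ellipse has a_t = (r₁ + r₂)/2 = 4901.5 km.
At periapsis, r = 3241 km.
From the vis-viva equation, v = √[μ(2/r − 1/a_t)] = 3.479 km/s.

v = 3.479 km/s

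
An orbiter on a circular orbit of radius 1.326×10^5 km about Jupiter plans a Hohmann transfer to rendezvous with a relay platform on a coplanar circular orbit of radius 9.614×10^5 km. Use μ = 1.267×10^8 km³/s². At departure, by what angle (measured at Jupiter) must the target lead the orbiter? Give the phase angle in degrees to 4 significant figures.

Semi-major axis of the transfer orbit: a_t = (1.326×10^5 + 9.614×10^5)/2 = 5.470×10^5 km.
The half-period of the transfer ellipse is t = π√(a_t³/μ) = 1.1291264×10^5 s.
The target's mean motion on its circular orbit is ω₂ = √(μ/r₂³) = 1.1940764×10^-5 rad/s.
Angle swept by the target during transfer: ω₂·t = 1.348263 rad = 77.2498°.
The orbiter traverses 180° on the transfer ellipse, so the target must lead by 180° − 77.2498° = 102.8°.

φ = 102.8°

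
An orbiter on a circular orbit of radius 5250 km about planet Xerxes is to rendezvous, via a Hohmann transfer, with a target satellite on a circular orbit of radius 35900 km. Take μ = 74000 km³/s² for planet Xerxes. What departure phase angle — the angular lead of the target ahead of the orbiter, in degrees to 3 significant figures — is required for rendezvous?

The Hohmann ellipse has a_t = (r₁ + r₂)/2 = 20575 km.
The half-period of the transfer ellipse is t = π√(a_t³/μ) = 34083.5 s.
The target's mean motion on its circular orbit is ω₂ = √(μ/r₂³) = 3.99921×10^-5 rad/s.
Angle swept by the target during transfer: ω₂·t = 1.3631 rad = 78.10°.
Arrival is 180° from departure on the ellipse, so φ = 180° − 78.10° = 102°.

φ = 102°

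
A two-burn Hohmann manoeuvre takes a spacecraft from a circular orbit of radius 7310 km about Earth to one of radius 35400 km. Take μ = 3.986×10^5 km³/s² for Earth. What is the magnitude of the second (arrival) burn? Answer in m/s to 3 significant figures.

Δv₂ = 1390 m/s

Semi-major axis of the transfer orbit: a_t = (7310 + 35400)/2 = 21355 km.
Circular speed at r = 35400 km: v_c = √(μ/r) = 3.3556 km/s.
Vis-viva on the transfer ellipse at r = 35400 km gives v_t = √[μ(2/r − 1/a_t)] = 1.9633 km/s.
Δv₂ = |v_t − v_c| = |1.9633 − 3.3556| = 1.392 km/s.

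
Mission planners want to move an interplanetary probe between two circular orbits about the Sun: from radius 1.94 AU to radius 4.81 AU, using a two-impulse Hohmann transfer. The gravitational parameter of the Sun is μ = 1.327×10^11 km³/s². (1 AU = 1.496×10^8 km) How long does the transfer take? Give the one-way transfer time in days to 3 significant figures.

In km: r₁ = 1.94 × 1.496×10^8 = 2.90224×10^8 km; r₂ = 4.81 × 1.496×10^8 = 7.19576×10^8 km.
Transfer-ellipse semi-major axis a_t = (r₁ + r₂)/2 = (2.90224×10^8 + 7.19576×10^8)/2 = 5.049×10^8 km.
Transfer time t = π√(a_t³/μ) = π√((5.049×10^8)³ / 1.327×10^11) = 9.784×10^7 s.
Converting: 9.784×10^7 s ÷ 86400 s/day = 1130 days.

t = 1130 days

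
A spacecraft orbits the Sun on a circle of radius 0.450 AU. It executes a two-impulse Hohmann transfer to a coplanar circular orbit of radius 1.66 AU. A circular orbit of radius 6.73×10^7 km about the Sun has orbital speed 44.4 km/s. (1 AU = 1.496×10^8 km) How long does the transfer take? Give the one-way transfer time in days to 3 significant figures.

t = 198 days

From the circular-orbit relation v² = μ/r at r = 6.73×10^7 km: μ = v²r = (44.4)² × 6.73×10^7 = 1.32673×10^11 km³/s².
In km: r₁ = 0.450 × 1.496×10^8 = 6.732×10^7 km; r₂ = 1.66 × 1.496×10^8 = 2.48336×10^8 km.
The Hohmann ellipse has a_t = (r₁ + r₂)/2 = 1.57828×10^8 km.
Half the transfer-orbit period gives t = π√(a_t³/μ) = 1.710×10^7 s.
Converting: 1.710×10^7 s ÷ 86400 s/day = 198 days.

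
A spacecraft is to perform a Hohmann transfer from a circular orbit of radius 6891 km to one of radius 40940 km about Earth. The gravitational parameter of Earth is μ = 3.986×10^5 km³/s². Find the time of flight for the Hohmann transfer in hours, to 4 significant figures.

The Hohmann ellipse has a_t = (r₁ + r₂)/2 = 23915.5 km.
By Kepler's third law the transfer-orbit period is T = 2π√(a_t³/μ), so t = T/2 = 18403 s.
Converting: 18403 s ÷ 3600 s/hour = 5.112 hours.

t = 5.112 hours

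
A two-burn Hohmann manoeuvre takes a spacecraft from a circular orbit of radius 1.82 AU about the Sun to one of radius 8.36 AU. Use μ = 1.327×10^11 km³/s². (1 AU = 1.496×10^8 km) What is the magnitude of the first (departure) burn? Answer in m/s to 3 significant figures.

Δv₁ = 6220 m/s

In km: r₁ = 1.82 × 1.496×10^8 = 2.72272×10^8 km; r₂ = 8.36 × 1.496×10^8 = 1.250656×10^9 km.
Transfer-ellipse semi-major axis a_t = (r₁ + r₂)/2 = (2.72272×10^8 + 1.250656×10^9)/2 = 7.61464×10^8 km.
Circular speed at r = 2.72272×10^8 km: v_c = √(μ/r) = 22.077 km/s.
Transfer-orbit speed at the same r (vis-viva, a = a_t): v_t = √[μ(2/r − 1/a_t)] = 28.293 km/s.
Δv₁ = |v_t − v_c| = |28.293 − 22.077| = 6.216 km/s.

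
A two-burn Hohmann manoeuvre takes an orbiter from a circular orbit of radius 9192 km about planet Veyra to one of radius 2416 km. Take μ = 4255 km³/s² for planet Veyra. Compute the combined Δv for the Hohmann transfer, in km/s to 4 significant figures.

The Hohmann ellipse has a_t = (r₁ + r₂)/2 = 5804 km.
At r₁ the circular-orbit speed is v₁ = √(μ/r₁) = 0.6804 km/s.
On the transfer ellipse at r₁, vis-viva equation gives v_a = √[μ(2/r₁ − 1/a_t)] = 0.4390 km/s.
First burn Δv₁ = |v_a − v₁| = 0.2414 km/s.
Circular speed at r₂: v₂ = √(μ/r₂) = 1.327 km/s.
Transfer-orbit speed at r₂: v_p = √[μ(2/r₂ − 1/a_t)] = 1.670 km/s.
Second burn Δv₂ = |v₂ − v_p| = 0.3430 km/s.
Δv = Δv₁ + Δv₂ = 0.2414 + 0.3430 = 0.5844 km/s.

Δv = 0.5844 km/s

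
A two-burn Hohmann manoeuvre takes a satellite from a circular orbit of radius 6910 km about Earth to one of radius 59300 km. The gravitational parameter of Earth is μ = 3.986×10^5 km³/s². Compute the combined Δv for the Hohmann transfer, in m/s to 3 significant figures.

Transfer-ellipse semi-major axis a_t = (r₁ + r₂)/2 = (6910 + 59300)/2 = 33105 km.
At r₁ the circular-orbit speed is v₁ = √(μ/r₁) = 7.5950 km/s.
Transfer-orbit speed at r₁ (vis-viva equation): v_p = √[μ(2/r₁ − 1/a_t)] = 10.165 km/s.
First burn Δv₁ = |v_p − v₁| = 2.570 km/s.
At r₂, v₂ = √(μ/r₂) = 2.5926 km/s.
Transfer-orbit speed at r₂: v_a = √[μ(2/r₂ − 1/a_t)] = 1.1845 km/s.
Second burn Δv₂ = |v₂ − v_a| = 1.408 km/s.
Δv = Δv₁ + Δv₂ = 2.570 + 1.408 = 3.978 km/s.

Δv = 3980 m/s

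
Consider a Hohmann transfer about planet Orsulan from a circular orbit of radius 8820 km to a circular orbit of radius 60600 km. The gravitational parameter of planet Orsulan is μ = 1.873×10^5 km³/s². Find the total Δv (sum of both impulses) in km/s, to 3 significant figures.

Transfer-ellipse semi-major axis a_t = (r₁ + r₂)/2 = (8820 + 60600)/2 = 34710 km.
At r₁ the circular-orbit speed is v₁ = √(μ/r₁) = 4.608 km/s.
Transfer-orbit speed at r₁ (vis-viva equation): v_p = √[μ(2/r₁ − 1/a_t)] = 6.089 km/s.
First burn Δv₁ = |v_p − v₁| = 1.481 km/s.
At r₂, v₂ = √(μ/r₂) = 1.758 km/s.
Transfer-orbit speed at r₂: v_a = √[μ(2/r₂ − 1/a_t)] = 0.8862 km/s.
Second burn Δv₂ = |v₂ − v_a| = 0.8718 km/s.
Total Δv = Δv₁ + Δv₂ = 2.353 km/s.

Δv = 2.35 km/s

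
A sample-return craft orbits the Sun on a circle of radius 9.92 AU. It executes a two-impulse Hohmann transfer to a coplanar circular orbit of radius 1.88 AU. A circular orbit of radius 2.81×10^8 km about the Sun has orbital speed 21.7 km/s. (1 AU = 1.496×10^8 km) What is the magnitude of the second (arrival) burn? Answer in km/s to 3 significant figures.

Δv₂ = 6.43 km/s

From the circular-orbit relation v² = μ/r at r = 2.81×10^8 km: μ = v²r = (21.7)² × 2.81×10^8 = 1.32320×10^11 km³/s².
In km: r₁ = 9.92 × 1.496×10^8 = 1.484032×10^9 km; r₂ = 1.88 × 1.496×10^8 = 2.81248×10^8 km.
Transfer-ellipse semi-major axis a_t = (r₁ + r₂)/2 = (1.484032×10^9 + 2.81248×10^8)/2 = 8.8264×10^8 km.
On the circular orbit at r = 2.81248×10^8 km, v_c = √(μ/r) = 21.690 km/s.
Vis-viva on the transfer ellipse at r = 2.81248×10^8 km gives v_t = √[μ(2/r − 1/a_t)] = 28.125 km/s.
Δv₂ = |v_t − v_c| = |28.125 − 21.690| = 6.435 km/s.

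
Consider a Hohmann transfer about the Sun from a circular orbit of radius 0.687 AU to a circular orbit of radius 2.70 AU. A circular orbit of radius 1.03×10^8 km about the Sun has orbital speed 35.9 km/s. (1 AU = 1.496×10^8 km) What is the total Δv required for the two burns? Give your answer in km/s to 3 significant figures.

From the circular-orbit relation v² = μ/r at r = 1.03×10^8 km: μ = v²r = (35.9)² × 1.03×10^8 = 1.32747×10^11 km³/s².
In km: r₁ = 0.687 × 1.496×10^8 = 1.027752×10^8 km; r₂ = 2.70 × 1.496×10^8 = 4.0392×10^8 km.
The Hohmann ellipse has a_t = (r₁ + r₂)/2 = 2.533476×10^8 km.
Circular speed at r₁: v₁ = √(μ/r₁) = √(1.32747×10^11/1.027752×10^8) = 35.94 km/s.
On the transfer ellipse at r₁, v² = μ(2/r − 1/a) gives v_p = √[μ(2/r₁ − 1/a_t)] = 45.38 km/s.
First burn Δv₁ = |v_p − v₁| = 9.440 km/s.
Circular speed at r₂: v₂ = √(μ/r₂) = 18.129 km/s.
Transfer-orbit speed at r₂: v_a = √[μ(2/r₂ − 1/a_t)] = 11.547 km/s.
Second burn Δv₂ = |v₂ − v_a| = 6.582 km/s.
Δv = Δv₁ + Δv₂ = 9.440 + 6.582 = 16.02 km/s.

Δv = 16.0 km/s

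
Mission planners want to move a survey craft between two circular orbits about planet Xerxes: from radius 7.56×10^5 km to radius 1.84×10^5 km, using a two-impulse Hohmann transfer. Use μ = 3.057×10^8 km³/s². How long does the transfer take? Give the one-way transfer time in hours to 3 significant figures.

Semi-major axis of the transfer orbit: a_t = (7.560×10^5 + 1.840×10^5)/2 = 4.700×10^5 km.
By Kepler's third law the transfer-orbit period is T = 2π√(a_t³/μ), so t = T/2 = 57900 s.
Converting: 57900 s ÷ 3600 s/hour = 16.1 hours.

t = 16.1 hours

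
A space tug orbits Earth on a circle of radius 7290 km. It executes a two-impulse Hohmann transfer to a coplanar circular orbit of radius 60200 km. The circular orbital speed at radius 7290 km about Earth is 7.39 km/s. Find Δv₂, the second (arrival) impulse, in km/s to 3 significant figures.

From the circular-orbit relation v² = μ/r at r = 7290 km: μ = v²r = (7.39)² × 7290 = 3.98122×10^5 km³/s².
Semi-major axis of the transfer orbit: a_t = (7290 + 60200)/2 = 33745 km.
On the circular orbit at r = 60200 km, v_c = √(μ/r) = 2.5716 km/s.
Transfer-orbit speed at the same r (vis-viva, a = a_t): v_t = √[μ(2/r − 1/a_t)] = 1.1953 km/s.
Δv₂ = |v_t − v_c| = |1.1953 − 2.5716| = 1.376 km/s.

Δv₂ = 1.38 km/s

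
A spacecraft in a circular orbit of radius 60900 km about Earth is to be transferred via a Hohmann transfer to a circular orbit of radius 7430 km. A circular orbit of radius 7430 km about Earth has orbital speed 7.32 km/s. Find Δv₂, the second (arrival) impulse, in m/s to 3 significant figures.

From the circular-orbit relation v² = μ/r at r = 7430 km: μ = v²r = (7.32)² × 7430 = 3.98117×10^5 km³/s².
Semi-major axis of the transfer orbit: a_t = (60900 + 7430)/2 = 34165 km.
Circular speed at r = 7430 km: v_c = √(μ/r) = 7.320 km/s.
Transfer-orbit speed at the same r (vis-viva, a = a_t): v_t = √[μ(2/r − 1/a_t)] = 9.773 km/s.
Δv₂ = |v_t − v_c| = |9.773 − 7.320| = 2.453 km/s.

Δv₂ = 2450 m/s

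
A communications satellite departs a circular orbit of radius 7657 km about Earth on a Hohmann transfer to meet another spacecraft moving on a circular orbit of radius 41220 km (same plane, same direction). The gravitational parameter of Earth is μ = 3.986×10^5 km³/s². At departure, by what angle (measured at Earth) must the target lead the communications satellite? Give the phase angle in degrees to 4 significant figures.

Semi-major axis of the transfer orbit: a_t = (7657 + 41220)/2 = 24438.5 km.
The half-period of the transfer ellipse is t = π√(a_t³/μ) = 19010.5 s.
Target angular speed ω₂ = √(μ/r₂³) = 7.54409×10^-5 rad/s.
Angle swept by the target during transfer: ω₂·t = 1.4342 rad = 82.17°.
The communications satellite traverses 180° on the transfer ellipse, so the target must lead by 180° − 82.17° = 97.83°.

φ = 97.83°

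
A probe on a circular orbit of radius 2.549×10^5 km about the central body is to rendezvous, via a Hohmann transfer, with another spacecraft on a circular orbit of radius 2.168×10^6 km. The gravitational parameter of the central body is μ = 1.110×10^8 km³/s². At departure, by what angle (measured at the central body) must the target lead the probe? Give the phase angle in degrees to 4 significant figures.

φ = 104.8°

Transfer-ellipse semi-major axis a_t = (r₁ + r₂)/2 = (2.549×10^5 + 2.168×10^6)/2 = 1.21145×10^6 km.
Transfer time t = π√(a_t³/μ) = 3.97600×10^5 s.
Target angular speed ω₂ = √(μ/r₂³) = 3.30045×10^-6 rad/s.
Angle swept by the target during transfer: ω₂·t = 1.3123 rad = 75.19°.
Arrival is 180° from departure on the ellipse, so φ = 180° − 75.19° = 104.8°.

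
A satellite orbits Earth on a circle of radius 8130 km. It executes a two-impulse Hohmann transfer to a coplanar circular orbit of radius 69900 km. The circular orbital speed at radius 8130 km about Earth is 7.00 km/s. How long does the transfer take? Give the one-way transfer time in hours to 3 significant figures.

t = 10.7 hours

From the circular-orbit relation v² = μ/r at r = 8130 km: μ = v²r = (7.00)² × 8130 = 3.98370×10^5 km³/s².
Transfer-ellipse semi-major axis a_t = (r₁ + r₂)/2 = (8130 + 69900)/2 = 39015 km.
Transfer time t = π√(a_t³/μ) = π√((39015)³ / 3.98370×10^5) = 38360 s.
Converting: 38360 s ÷ 3600 s/hour = 10.7 hours.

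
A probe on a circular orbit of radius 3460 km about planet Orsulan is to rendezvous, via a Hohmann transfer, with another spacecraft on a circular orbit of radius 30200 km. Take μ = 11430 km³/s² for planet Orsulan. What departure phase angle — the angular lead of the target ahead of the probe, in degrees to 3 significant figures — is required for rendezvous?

φ = 105°

Semi-major axis of the transfer orbit: a_t = (3460 + 30200)/2 = 16830 km.
The half-period of the transfer ellipse is t = π√(a_t³/μ) = 64158.3 s.
Target angular speed ω₂ = √(μ/r₂³) = 2.03710×10^-5 rad/s.
Angle swept by the target during transfer: ω₂·t = 1.30697 rad = 74.88°.
The probe traverses 180° on the transfer ellipse, so the target must lead by 180° − 74.88° = 105°.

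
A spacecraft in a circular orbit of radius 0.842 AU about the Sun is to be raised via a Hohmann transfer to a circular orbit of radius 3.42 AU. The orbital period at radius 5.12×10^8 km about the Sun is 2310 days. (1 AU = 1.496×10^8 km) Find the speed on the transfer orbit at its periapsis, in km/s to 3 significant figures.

v = 41.2 km/s

From Kepler's third law T² = 4π²r³/μ at r = 5.12×10^8 km, T = 2310 days = 2310 × 86400 s = 1.99584×10^8 s: μ = 4π²r³/T² = 1.33020×10^11 km³/s².
In km: r₁ = 0.842 × 1.496×10^8 = 1.259632×10^8 km; r₂ = 3.42 × 1.496×10^8 = 5.11632×10^8 km.
Transfer-ellipse semi-major axis a_t = (r₁ + r₂)/2 = (1.259632×10^8 + 5.11632×10^8)/2 = 3.187976×10^8 km.
The periapsis of the transfer ellipse is at r = 1.259632×10^8 km.
Vis-viva: v = √[μ(2/r − 1/a_t)] = √[1.33020×10^11 × (2/1.259632×10^8 − 1/3.187976×10^8)] = 41.17 km/s.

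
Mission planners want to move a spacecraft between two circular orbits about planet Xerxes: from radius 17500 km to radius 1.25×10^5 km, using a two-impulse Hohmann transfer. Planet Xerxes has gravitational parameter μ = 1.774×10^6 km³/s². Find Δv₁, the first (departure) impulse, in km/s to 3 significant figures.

Semi-major axis of the transfer orbit: a_t = (17500 + 1.250×10^5)/2 = 71250 km.
Circular speed at r = 17500 km: v_c = √(μ/r) = 10.068 km/s.
Transfer-orbit speed at the same r (vis-viva, a = a_t): v_t = √[μ(2/r − 1/a_t)] = 13.336 km/s.
Δv₁ = |v_t − v_c| = |13.336 − 10.068| = 3.268 km/s.

Δv₁ = 3.27 km/s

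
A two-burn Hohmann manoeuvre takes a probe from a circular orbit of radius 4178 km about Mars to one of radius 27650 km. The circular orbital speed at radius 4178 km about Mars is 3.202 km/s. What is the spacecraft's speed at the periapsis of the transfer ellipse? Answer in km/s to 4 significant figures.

v = 4.221 km/s

From the circular-orbit relation v² = μ/r at r = 4178 km: μ = v²r = (3.202)² × 4178 = 42836.2 km³/s².
Transfer-ellipse semi-major axis a_t = (r₁ + r₂)/2 = (4178 + 27650)/2 = 15914 km.
The periapsis of the transfer ellipse is at r = 4178 km.
Vis-viva: v = √[μ(2/r − 1/a_t)] = √[42836.2 × (2/4178 − 1/15914)] = 4.221 km/s.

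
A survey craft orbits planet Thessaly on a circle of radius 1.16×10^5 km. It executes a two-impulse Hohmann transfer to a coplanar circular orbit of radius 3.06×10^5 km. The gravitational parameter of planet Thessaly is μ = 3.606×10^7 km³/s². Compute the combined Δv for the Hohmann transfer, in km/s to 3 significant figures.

The Hohmann ellipse has a_t = (r₁ + r₂)/2 = 2.110×10^5 km.
Circular speed at r₁: v₁ = √(μ/r₁) = √(3.606×10^7/1.160×10^5) = 17.6313 km/s.
Transfer-orbit speed at r₁ (v² = μ(2/r − 1/a)): v_p = √[μ(2/r₁ − 1/a_t)] = 21.2326 km/s.
First burn Δv₁ = |v_p − v₁| = 3.601 km/s.
Circular speed at r₂: v₂ = √(μ/r₂) = 10.856 km/s.
Transfer-orbit speed at r₂: v_a = √[μ(2/r₂ − 1/a_t)] = 8.0490 km/s.
Second burn Δv₂ = |v₂ − v_a| = 2.807 km/s.
Total Δv = Δv₁ + Δv₂ = 6.408 km/s.

Δv = 6.41 km/s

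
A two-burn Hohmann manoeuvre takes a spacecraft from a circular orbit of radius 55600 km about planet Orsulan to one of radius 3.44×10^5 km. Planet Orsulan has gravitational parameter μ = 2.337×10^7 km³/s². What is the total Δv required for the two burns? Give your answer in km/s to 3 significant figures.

The Hohmann ellipse has a_t = (r₁ + r₂)/2 = 1.998×10^5 km.
Circular speed at r₁: v₁ = √(μ/r₁) = √(2.337×10^7/55600) = 20.50 km/s.
Transfer-orbit speed at r₁ (vis-viva equation): v_p = √[μ(2/r₁ − 1/a_t)] = 26.90 km/s.
First burn Δv₁ = |v_p − v₁| = 6.400 km/s.
At r₂, v₂ = √(μ/r₂) = 8.242 km/s.
Transfer-orbit speed at r₂: v_a = √[μ(2/r₂ − 1/a_t)] = 4.348 km/s.
Second burn Δv₂ = |v₂ − v_a| = 3.894 km/s.
Total Δv = Δv₁ + Δv₂ = 10.29 km/s.

Δv = 10.3 km/s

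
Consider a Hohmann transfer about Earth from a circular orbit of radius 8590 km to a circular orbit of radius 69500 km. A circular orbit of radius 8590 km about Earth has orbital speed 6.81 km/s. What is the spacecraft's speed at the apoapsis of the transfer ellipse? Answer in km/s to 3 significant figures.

From the circular-orbit relation v² = μ/r at r = 8590 km: μ = v²r = (6.81)² × 8590 = 3.98371×10^5 km³/s².
Transfer-ellipse semi-major axis a_t = (r₁ + r₂)/2 = (8590 + 69500)/2 = 39045 km.
The apoapsis of the transfer ellipse is at r = 69500 km.
Applying v² = μ(2/r − 1/a_t): v = 1.123 km/s.

v = 1.12 km/s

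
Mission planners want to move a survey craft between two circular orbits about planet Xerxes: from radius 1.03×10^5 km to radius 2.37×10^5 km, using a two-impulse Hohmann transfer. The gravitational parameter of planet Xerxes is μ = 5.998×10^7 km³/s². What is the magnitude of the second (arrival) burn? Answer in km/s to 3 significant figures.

Transfer-ellipse semi-major axis a_t = (r₁ + r₂)/2 = (1.030×10^5 + 2.370×10^5)/2 = 1.700×10^5 km.
On the circular orbit at r = 2.370×10^5 km, v_c = √(μ/r) = 15.9085 km/s.
Vis-viva on the transfer ellipse at r = 2.370×10^5 km gives v_t = √[μ(2/r − 1/a_t)] = 12.3829 km/s.
Δv₂ = |v_t − v_c| = |12.3829 − 15.9085| = 3.526 km/s.

Δv₂ = 3.53 km/s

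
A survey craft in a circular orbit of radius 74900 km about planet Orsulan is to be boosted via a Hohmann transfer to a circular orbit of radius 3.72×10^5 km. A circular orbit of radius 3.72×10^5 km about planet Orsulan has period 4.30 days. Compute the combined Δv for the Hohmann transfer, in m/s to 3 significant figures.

From Kepler's third law T² = 4π²r³/μ at r = 3.72×10^5 km, T = 4.30 days = 4.30 × 86400 s = 3.7152×10^5 s: μ = 4π²r³/T² = 1.47239×10^7 km³/s².
Semi-major axis of the transfer orbit: a_t = (74900 + 3.720×10^5)/2 = 2.2345×10^5 km.
At r₁ the circular-orbit speed is v₁ = √(μ/r₁) = 14.02 km/s.
On the transfer ellipse at r₁, vis-viva equation gives v_p = √[μ(2/r₁ − 1/a_t)] = 18.09 km/s.
First burn Δv₁ = |v_p − v₁| = 4.070 km/s.
At r₂, v₂ = √(μ/r₂) = 6.291 km/s.
Transfer-orbit speed at r₂: v_a = √[μ(2/r₂ − 1/a_t)] = 3.642 km/s.
Second burn Δv₂ = |v₂ − v_a| = 2.649 km/s.
Δv = Δv₁ + Δv₂ = 4.070 + 2.649 = 6.719 km/s.

Δv = 6720 m/s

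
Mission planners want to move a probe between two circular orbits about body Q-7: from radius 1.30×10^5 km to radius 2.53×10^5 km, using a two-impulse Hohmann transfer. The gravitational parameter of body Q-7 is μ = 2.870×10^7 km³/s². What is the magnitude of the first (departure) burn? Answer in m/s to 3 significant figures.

Transfer-ellipse semi-major axis a_t = (r₁ + r₂)/2 = (1.300×10^5 + 2.530×10^5)/2 = 1.915×10^5 km.
On the circular orbit at r = 1.300×10^5 km, v_c = √(μ/r) = 14.86 km/s.
Transfer-orbit speed at the same r (vis-viva, a = a_t): v_t = √[μ(2/r − 1/a_t)] = 17.08 km/s.
Δv₁ = |v_t − v_c| = |17.08 − 14.86| = 2.220 km/s.

Δv₁ = 2220 m/s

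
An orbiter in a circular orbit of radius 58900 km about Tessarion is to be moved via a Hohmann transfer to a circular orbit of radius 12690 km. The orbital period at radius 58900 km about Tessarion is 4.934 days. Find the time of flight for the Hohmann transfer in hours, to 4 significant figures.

From Kepler's third law T² = 4π²r³/μ at r = 58900 km, T = 4.934 days = 4.934 × 86400 s = 4.262976×10^5 s: μ = 4π²r³/T² = 44389.5 km³/s².
Transfer-ellipse semi-major axis a_t = (r₁ + r₂)/2 = (58900 + 12690)/2 = 35795 km.
Half the transfer-orbit period gives t = π√(a_t³/μ) = 1.0098×10^5 s.
Converting: 1.0098×10^5 s ÷ 3600 s/hour = 28.05 hours.

t = 28.05 hours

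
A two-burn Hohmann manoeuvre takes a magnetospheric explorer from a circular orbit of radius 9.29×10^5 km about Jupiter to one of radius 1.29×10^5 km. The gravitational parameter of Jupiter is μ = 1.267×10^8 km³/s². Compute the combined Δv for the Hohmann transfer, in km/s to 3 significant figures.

Transfer-ellipse semi-major axis a_t = (r₁ + r₂)/2 = (9.290×10^5 + 1.290×10^5)/2 = 5.290×10^5 km.
Circular speed at r₁: v₁ = √(μ/r₁) = √(1.267×10^8/9.290×10^5) = 11.678 km/s.
On the transfer ellipse at r₁, vis-viva gives v_a = √[μ(2/r₁ − 1/a_t)] = 5.7670 km/s.
First burn Δv₁ = |v_a − v₁| = 5.911 km/s.
At r₂, v₂ = √(μ/r₂) = 31.34 km/s.
Transfer-orbit speed at r₂: v_p = √[μ(2/r₂ − 1/a_t)] = 41.53 km/s.
Second burn Δv₂ = |v₂ − v_p| = 10.19 km/s.
Total Δv = Δv₁ + Δv₂ = 16.10 km/s.

Δv = 16.1 km/s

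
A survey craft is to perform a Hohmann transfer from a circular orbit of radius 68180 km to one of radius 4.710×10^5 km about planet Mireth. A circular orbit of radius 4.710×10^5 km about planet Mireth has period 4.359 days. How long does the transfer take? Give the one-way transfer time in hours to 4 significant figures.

From Kepler's third law T² = 4π²r³/μ at r = 4.710×10^5 km, T = 4.359 days = 4.359 × 86400 s = 3.766176×10^5 s: μ = 4π²r³/T² = 2.90818×10^7 km³/s².
Transfer-ellipse semi-major axis a_t = (r₁ + r₂)/2 = (68180 + 4.710×10^5)/2 = 2.6959×10^5 km.
Transfer time t = π√(a_t³/μ) = π√((2.6959×10^5)³ / 2.90818×10^7) = 81540 s.
Converting: 81540 s ÷ 3600 s/hour = 22.65 hours.

t = 22.65 hours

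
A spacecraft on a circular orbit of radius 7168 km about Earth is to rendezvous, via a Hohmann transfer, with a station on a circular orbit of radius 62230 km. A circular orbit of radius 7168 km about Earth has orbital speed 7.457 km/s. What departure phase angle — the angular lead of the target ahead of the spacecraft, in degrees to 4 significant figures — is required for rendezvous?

φ = 105.1°

From the circular-orbit relation v² = μ/r at r = 7168 km: μ = v²r = (7.457)² × 7168 = 3.98590×10^5 km³/s².
Semi-major axis of the transfer orbit: a_t = (7168 + 62230)/2 = 34699 km.
The half-period of the transfer ellipse is t = π√(a_t³/μ) = 32163.4 s.
The target's mean motion on its circular orbit is ω₂ = √(μ/r₂³) = 4.06690×10^-5 rad/s.
Angle swept by the target during transfer: ω₂·t = 1.30805 rad = 74.946°.
Arrival is 180° from departure on the ellipse, so φ = 180° − 74.946° = 105.1°.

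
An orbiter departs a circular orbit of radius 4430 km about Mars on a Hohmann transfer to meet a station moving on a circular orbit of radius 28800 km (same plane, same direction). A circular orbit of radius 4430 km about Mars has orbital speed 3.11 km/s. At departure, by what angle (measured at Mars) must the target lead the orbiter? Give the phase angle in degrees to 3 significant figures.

From the circular-orbit relation v² = μ/r at r = 4430 km: μ = v²r = (3.11)² × 4430 = 42847.4 km³/s².
Transfer-ellipse semi-major axis a_t = (r₁ + r₂)/2 = (4430 + 28800)/2 = 16615 km.
The half-period of the transfer ellipse is t = π√(a_t³/μ) = 32504 s.
The target's mean motion on its circular orbit is ω₂ = √(μ/r₂³) = 4.2352×10^-5 rad/s.
Angle swept by the target during transfer: ω₂·t = 1.3766 rad = 78.87°.
Arrival is 180° from departure on the ellipse, so φ = 180° − 78.87° = 101°.

φ = 101°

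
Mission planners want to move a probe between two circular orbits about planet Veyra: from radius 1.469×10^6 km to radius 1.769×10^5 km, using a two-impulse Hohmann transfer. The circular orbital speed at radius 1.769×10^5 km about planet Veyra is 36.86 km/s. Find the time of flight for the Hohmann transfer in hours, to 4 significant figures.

From the circular-orbit relation v² = μ/r at r = 1.769×10^5 km: μ = v²r = (36.86)² × 1.769×10^5 = 2.40347×10^8 km³/s².
Transfer-ellipse semi-major axis a_t = (r₁ + r₂)/2 = (1.469×10^6 + 1.769×10^5)/2 = 8.2295×10^5 km.
Transfer time t = π√(a_t³/μ) = π√((8.2295×10^5)³ / 2.40347×10^8) = 1.5128×10^5 s.
Converting: 1.5128×10^5 s ÷ 3600 s/hour = 42.02 hours.

t = 42.02 hours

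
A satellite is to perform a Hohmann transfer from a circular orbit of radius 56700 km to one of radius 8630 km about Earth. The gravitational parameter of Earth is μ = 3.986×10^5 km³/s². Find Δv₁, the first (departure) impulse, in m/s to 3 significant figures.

Transfer-ellipse semi-major axis a_t = (r₁ + r₂)/2 = (56700 + 8630)/2 = 32665 km.
Circular speed at r = 56700 km: v_c = √(μ/r) = 2.6514 km/s.
Transfer-orbit speed at the same r (vis-viva, a = a_t): v_t = √[μ(2/r − 1/a_t)] = 1.3628 km/s.
Δv₁ = |v_t − v_c| = |1.3628 − 2.6514| = 1.289 km/s.

Δv₁ = 1290 m/s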